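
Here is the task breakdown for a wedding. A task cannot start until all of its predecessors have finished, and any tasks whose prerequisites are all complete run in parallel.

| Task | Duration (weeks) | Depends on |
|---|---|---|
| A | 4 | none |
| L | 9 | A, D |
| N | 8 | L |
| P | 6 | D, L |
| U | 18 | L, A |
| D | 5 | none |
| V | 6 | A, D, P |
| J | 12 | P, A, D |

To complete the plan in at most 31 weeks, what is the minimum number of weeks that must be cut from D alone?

Current finish: 32 weeks; target: 31.
D is on every critical path, so each week cut from D cuts the finish by one (this holds down to a finish of 31).
Need 32 − 31 = 1 week off D → D becomes 4 weeks, finish becomes 31.

1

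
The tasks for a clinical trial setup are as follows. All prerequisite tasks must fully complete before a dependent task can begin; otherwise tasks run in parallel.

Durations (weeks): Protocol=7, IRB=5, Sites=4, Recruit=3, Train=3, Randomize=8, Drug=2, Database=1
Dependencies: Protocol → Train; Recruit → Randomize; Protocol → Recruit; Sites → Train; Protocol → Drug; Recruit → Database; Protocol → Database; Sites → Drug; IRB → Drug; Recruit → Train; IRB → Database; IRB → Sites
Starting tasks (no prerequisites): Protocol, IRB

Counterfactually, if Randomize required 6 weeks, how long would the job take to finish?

Actual critical path: Protocol→Recruit→Randomize = 7+3+8 = 18 ⇒ 18 weeks.
Randomize is on the critical path; changing it to 6 makes that path 16 weeks.
That remains the longest chain; total 16 weeks.

16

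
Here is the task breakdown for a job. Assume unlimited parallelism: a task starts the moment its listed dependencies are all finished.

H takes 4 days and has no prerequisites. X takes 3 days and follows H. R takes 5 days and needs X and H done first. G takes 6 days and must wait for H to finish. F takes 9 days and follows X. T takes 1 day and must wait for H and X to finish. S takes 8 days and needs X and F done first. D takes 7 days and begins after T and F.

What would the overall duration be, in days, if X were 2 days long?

23

The binding path is H→X→F→S = 4+3+9+8 = 24; finish at 24 days.
Since X is critical, the -1 change carries straight to that chain (now 23 days).
That remains the longest chain; total 23 days.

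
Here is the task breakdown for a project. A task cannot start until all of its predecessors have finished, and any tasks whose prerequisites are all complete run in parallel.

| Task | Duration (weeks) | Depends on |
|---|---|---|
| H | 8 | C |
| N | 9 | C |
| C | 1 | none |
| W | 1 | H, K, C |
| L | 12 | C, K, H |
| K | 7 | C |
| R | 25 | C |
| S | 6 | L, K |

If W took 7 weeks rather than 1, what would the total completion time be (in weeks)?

Baseline: C→H→L→S = 1+8+12+6 = 27 → 27 weeks.
W has 17 weeks of float (longest path through it is 10).
No other chain overtakes it, so the finish is 27 weeks.

27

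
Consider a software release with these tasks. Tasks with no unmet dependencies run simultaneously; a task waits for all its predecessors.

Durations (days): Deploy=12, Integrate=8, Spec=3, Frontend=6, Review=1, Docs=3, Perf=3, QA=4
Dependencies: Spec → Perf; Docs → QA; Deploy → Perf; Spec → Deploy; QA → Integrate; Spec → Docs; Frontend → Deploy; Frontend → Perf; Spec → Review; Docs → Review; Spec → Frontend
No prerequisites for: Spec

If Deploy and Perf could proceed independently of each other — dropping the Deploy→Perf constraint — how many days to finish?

21

Before: longest chain Spec→Frontend→Deploy→Perf = 3+6+12+3 = 24, finish 24.
Without Deploy→Perf, Perf's earliest start moves from 21 to 9.
New critical path: Spec→Frontend→Deploy = 3+6+12 = 21 ⇒ 21 days.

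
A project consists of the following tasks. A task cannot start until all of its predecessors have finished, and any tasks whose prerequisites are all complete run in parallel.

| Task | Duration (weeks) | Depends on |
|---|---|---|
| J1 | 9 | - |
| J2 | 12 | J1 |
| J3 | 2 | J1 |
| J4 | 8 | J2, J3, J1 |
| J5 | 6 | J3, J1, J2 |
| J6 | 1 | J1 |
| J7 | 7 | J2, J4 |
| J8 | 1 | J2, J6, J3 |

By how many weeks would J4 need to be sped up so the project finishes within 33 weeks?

3

Current finish: 36 weeks; target: 33.
J4 is on every critical path, so each week cut from J4 cuts the finish by one (this holds down to a finish of 29).
Need 36 − 33 = 3 weeks off J4 → J4 becomes 5 weeks, finish becomes 33.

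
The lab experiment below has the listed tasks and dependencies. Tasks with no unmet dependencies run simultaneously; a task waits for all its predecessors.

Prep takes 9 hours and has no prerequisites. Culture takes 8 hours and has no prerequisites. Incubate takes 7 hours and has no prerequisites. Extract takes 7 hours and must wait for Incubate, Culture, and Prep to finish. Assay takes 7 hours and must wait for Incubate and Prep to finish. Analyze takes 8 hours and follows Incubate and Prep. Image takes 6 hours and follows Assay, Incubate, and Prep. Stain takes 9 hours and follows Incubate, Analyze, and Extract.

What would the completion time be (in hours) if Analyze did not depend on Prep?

25

With the dependency in place, Prep→Analyze→Stain = 9+8+9 = 26 sets the finish at 26 hours.
Without Prep→Analyze, Analyze's earliest start moves from 9 to 7.
New critical path: Prep→Extract→Stain = 9+7+9 = 25 ⇒ 25 hours.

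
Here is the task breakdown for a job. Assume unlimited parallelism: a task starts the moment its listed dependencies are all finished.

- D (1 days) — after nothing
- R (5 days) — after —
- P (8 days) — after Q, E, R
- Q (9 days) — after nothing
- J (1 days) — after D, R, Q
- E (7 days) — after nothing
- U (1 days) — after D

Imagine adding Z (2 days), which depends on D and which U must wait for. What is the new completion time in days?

Originally the schedule takes 17 days.
With Z inserted, U now waits for max(D, Z).
New critical path: Q→P = 9+8 = 17 ⇒ 17 days.

17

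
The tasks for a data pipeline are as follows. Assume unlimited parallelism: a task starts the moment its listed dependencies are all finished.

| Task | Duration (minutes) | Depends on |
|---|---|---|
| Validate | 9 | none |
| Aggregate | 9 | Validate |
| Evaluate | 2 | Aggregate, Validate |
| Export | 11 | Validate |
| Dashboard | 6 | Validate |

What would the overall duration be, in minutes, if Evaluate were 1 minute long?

20

Actual critical path: Validate→Aggregate→Evaluate = 9+9+2 = 20 ⇒ 20 minutes.
Evaluate is on the critical path; changing it to 1 makes that path 19 minutes.
Now Validate→Export = 9+11 = 20 is longest, so the finish becomes 20 minutes.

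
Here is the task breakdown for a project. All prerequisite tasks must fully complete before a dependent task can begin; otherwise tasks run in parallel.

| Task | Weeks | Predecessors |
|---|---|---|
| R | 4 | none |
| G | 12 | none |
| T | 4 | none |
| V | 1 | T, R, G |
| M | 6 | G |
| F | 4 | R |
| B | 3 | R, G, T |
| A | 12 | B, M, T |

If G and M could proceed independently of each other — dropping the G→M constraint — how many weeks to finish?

27

With the dependency in place, G→M→A = 12+6+12 = 30 sets the finish at 30 weeks.
Without G→M, M's earliest start moves from 12 to 0.
After: G→B→A = 12+3+12 = 27 → 27 weeks.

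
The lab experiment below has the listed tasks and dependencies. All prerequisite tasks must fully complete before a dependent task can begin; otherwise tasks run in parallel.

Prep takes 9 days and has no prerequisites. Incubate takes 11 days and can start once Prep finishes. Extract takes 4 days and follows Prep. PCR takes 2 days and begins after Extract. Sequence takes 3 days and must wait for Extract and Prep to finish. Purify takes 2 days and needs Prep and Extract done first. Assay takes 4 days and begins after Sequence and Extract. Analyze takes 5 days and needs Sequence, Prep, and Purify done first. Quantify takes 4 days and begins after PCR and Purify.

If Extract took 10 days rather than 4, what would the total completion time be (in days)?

27

Baseline: Prep→Extract→Sequence→Analyze = 9+4+3+5 = 21 → 21 days.
Extract is on the critical path; changing it to 10 makes that path 27 days.
No other chain overtakes it, so the finish is 27 days.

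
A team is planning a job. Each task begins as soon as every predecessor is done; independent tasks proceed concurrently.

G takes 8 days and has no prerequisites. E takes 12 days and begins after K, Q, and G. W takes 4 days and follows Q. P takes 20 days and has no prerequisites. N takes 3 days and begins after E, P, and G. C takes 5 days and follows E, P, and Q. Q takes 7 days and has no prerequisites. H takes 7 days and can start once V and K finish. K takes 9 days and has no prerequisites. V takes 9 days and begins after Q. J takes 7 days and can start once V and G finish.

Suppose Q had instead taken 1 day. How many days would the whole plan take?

The binding path is K→E→C = 9+12+5 = 26; finish at 26 days.
Q is off the critical path — its longest chain is 24 days, giving 2 of slack.
No other chain overtakes it, so the finish is 26 days.

26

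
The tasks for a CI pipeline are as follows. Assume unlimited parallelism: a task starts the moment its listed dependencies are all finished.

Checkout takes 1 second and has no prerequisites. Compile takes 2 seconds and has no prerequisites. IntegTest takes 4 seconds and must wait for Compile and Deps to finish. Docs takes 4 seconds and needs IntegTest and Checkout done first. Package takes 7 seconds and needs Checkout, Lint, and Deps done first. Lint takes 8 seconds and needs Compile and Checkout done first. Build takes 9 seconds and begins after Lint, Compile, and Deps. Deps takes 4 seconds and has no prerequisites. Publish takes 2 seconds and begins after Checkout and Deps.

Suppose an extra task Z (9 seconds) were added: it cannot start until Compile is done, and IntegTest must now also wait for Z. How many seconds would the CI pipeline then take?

19

Originally the CI pipeline takes 19 seconds.
With Z inserted, IntegTest now waits for max(Compile, Deps, Z).
New critical path: Compile→Z→IntegTest→Docs = 2+9+4+4 = 19 ⇒ 19 seconds.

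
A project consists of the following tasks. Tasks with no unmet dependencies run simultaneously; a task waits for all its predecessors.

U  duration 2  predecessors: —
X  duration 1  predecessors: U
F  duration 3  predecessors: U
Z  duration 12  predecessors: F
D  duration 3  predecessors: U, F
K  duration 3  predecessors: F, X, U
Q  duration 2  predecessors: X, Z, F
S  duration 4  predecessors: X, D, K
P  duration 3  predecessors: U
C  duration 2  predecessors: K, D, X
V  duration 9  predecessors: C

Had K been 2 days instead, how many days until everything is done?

19

Baseline: U→F→K→C→V = 2+3+3+2+9 = 19 → 19 days.
Since K is critical, the -1 change carries straight to that chain (now 18 days).
New critical path: U→F→Z→Q = 2+3+12+2 = 19 ⇒ 19 days.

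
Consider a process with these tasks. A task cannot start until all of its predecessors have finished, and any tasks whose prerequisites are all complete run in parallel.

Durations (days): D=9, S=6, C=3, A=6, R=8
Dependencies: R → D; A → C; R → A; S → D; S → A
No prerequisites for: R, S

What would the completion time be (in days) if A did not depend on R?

Before: longest chain R→A→C = 8+6+3 = 17, finish 17.
Without R→A, A's earliest start moves from 8 to 6.
After: R→D = 8+9 = 17 → 17 days.

17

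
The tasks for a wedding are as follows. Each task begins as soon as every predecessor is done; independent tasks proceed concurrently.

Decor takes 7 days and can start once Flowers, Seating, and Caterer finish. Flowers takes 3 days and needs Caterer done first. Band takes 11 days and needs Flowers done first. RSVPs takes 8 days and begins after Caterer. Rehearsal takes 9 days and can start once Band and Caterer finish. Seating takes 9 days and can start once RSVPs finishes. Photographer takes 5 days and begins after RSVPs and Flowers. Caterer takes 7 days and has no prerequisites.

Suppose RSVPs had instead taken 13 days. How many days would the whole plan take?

36

Baseline: Caterer→RSVPs→Seating→Decor = 7+8+9+7 = 31 → 31 days.
RSVPs lies on that path, so at 13 days the path becomes 36 days.
That remains the longest chain; total 36 days.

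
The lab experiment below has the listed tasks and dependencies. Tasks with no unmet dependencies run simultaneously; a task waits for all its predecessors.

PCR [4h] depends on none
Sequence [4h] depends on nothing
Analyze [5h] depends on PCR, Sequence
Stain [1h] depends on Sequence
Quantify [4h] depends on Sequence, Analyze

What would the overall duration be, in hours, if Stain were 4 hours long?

13

As given, the longest chain is PCR→Analyze→Quantify = 4+5+4 = 13, so the finish is 13 hours.
The longest path through Stain is only 5 hours, so Stain has float 8.
The critical path is still PCR→Analyze→Quantify; finish is now 13 hours.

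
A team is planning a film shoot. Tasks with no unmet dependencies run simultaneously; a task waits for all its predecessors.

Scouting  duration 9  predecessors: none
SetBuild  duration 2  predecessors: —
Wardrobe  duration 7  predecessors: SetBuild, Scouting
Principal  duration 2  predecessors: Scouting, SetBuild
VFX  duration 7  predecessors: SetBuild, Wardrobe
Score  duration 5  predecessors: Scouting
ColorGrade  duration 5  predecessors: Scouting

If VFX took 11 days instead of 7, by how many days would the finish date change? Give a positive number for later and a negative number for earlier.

4

Baseline: Scouting→Wardrobe→VFX = 9+7+7 = 23 → 23 days.
VFX is on the critical path; changing it to 11 makes that path 27 days.
The critical path is still Scouting→Wardrobe→VFX; finish is now 27 days.
Change in finish: 27 − 23 = +4 days.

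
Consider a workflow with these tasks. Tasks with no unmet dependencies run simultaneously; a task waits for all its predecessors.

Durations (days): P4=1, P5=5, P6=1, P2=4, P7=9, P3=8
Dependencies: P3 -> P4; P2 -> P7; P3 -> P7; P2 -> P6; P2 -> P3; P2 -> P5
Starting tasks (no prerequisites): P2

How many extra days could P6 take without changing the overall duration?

Critical path: P2→P3→P7 = 4+8+9 = 21, so the finish is 21 days.
Longest path through P6: 5 days (earliest finish 5, latest finish 21).
So P6 can slip 21 − 5 = 16 days.

16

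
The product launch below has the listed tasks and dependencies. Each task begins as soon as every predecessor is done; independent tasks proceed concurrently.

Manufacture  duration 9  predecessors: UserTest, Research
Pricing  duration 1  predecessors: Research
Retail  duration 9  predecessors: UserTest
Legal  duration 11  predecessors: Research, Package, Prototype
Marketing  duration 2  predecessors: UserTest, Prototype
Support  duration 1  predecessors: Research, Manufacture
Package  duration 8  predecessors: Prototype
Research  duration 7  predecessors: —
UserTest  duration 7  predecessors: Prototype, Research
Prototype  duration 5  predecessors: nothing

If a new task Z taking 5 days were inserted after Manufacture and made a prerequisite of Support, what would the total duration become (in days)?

29

Originally the job takes 24 days.
With Z inserted, Support now waits for max(Research, Manufacture, Z).
New critical path: Research→UserTest→Manufacture→Z→Support = 7+7+9+5+1 = 29 ⇒ 29 days.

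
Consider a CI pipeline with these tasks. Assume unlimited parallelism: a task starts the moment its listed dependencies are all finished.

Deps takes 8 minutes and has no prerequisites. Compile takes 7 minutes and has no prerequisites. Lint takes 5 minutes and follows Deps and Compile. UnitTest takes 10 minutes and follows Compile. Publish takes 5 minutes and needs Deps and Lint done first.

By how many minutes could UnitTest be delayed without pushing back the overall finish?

The longest chain is Deps→Lint→Publish = 8+5+5 = 18; overall finish 18 minutes.
UnitTest finishes as early as 17 and must finish by 18.
So UnitTest can slip 18 − 17 = 1 minute.

1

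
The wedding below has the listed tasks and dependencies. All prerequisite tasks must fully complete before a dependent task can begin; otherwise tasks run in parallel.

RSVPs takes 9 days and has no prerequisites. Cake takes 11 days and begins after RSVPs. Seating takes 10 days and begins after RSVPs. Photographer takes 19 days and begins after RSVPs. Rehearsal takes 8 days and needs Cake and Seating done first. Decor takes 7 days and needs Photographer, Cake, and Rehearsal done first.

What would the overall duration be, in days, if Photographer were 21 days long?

The binding path is RSVPs→Photographer→Decor = 9+19+7 = 35; finish at 35 days.
Photographer lies on that path, so at 21 days the path becomes 37 days.
No other chain overtakes it, so the finish is 37 days.

37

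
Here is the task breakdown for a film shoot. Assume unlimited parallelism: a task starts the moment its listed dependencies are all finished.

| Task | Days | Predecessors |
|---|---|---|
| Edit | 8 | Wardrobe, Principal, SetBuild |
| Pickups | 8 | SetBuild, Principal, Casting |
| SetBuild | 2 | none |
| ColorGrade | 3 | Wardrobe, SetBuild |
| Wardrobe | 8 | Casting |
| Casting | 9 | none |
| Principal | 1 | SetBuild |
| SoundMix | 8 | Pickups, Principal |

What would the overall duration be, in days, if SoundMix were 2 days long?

Critical path before the change: Casting→Pickups→SoundMix = 9+8+8 = 25 giving 25 days.
SoundMix is on the critical path; changing it to 2 makes that path 19 days.
New critical path: Casting→Wardrobe→Edit = 9+8+8 = 25 ⇒ 25 days.

25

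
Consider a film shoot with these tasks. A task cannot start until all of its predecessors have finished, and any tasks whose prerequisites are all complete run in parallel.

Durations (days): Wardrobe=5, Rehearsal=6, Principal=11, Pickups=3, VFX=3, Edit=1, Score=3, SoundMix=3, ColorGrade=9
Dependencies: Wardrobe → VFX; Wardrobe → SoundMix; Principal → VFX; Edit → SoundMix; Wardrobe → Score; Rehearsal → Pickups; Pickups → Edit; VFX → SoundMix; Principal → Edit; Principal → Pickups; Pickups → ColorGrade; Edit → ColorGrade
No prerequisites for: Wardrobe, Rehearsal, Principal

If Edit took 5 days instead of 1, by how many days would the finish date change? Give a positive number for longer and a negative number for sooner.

4

The binding path is Principal→Pickups→Edit→ColorGrade = 11+3+1+9 = 24; finish at 24 days.
Edit is on the critical path; changing it to 5 makes that path 28 days.
That remains the longest chain; total 28 days.
Change in finish: 28 − 24 = +4 days.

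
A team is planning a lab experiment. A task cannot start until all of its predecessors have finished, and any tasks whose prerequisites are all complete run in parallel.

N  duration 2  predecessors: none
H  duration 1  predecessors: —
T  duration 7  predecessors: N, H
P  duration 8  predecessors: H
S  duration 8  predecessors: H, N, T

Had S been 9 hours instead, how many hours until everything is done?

18

Actual critical path: N→T→S = 2+7+8 = 17 ⇒ 17 hours.
S lies on that path, so at 9 hours the path becomes 18 hours.
No other chain overtakes it, so the finish is 18 hours.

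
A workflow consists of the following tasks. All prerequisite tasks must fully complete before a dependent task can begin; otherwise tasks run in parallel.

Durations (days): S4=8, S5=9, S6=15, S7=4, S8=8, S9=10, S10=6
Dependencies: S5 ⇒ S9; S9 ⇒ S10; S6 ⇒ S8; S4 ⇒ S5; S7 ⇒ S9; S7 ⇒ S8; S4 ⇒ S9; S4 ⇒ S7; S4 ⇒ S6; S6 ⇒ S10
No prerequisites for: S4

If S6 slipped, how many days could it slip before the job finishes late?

The longest chain is S4→S5→S9→S10 = 8+9+10+6 = 33; overall finish 33 days.
The longest chain containing S6 totals 31 days.
Slack of S6 = 10 − 8 = 2 days.

2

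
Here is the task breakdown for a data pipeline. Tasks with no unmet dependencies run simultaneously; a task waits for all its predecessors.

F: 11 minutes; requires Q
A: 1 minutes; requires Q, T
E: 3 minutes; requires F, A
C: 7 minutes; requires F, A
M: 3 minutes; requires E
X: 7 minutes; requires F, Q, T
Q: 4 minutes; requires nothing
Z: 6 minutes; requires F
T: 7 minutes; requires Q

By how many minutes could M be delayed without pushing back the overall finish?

The longest chain is Q→F→X = 4+11+7 = 22; overall finish 22 minutes.
M finishes as early as 21 and must finish by 22.
Float = 22 − 21 = 1.

1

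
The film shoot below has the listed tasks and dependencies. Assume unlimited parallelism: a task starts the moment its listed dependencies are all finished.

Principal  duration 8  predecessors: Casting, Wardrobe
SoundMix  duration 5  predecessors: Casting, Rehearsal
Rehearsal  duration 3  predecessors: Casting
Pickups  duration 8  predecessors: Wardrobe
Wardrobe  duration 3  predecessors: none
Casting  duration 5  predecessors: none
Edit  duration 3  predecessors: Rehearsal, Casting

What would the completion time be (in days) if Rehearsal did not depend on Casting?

Before: longest chain Casting→Rehearsal→SoundMix = 5+3+5 = 13, finish 13.
Without Casting→Rehearsal, Rehearsal's earliest start moves from 5 to 0.
The longest chain is now Casting→Principal = 5+8 = 13, so the plan takes 13 days.

13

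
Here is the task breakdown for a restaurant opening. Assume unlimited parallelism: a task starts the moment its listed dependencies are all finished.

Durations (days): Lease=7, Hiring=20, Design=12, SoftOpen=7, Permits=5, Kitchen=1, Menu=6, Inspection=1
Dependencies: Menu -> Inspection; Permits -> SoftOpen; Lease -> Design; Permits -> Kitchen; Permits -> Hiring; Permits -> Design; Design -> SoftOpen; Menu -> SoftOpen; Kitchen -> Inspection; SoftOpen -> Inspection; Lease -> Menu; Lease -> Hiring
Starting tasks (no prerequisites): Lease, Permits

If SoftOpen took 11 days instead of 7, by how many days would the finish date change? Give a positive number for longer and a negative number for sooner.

The binding path is Lease→Design→SoftOpen→Inspection = 7+12+7+1 = 27; finish at 27 days.
SoftOpen lies on that path, so at 11 days the path becomes 31 days.
The critical path is still Lease→Design→SoftOpen→Inspection; finish is now 31 days.
Change in finish: 31 − 27 = +4 days.

4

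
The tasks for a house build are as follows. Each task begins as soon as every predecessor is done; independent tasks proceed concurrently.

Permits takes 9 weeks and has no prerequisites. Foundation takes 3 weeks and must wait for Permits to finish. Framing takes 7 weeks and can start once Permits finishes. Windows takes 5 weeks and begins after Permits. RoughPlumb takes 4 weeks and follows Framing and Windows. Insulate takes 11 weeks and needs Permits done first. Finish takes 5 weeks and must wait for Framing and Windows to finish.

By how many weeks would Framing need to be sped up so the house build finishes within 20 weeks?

1

Current finish: 21 weeks; target: 20.
Framing is on every critical path, so each week cut from Framing cuts the finish by one (this holds down to a finish of 20).
Need 21 − 20 = 1 week off Framing → Framing becomes 6 weeks, finish becomes 20.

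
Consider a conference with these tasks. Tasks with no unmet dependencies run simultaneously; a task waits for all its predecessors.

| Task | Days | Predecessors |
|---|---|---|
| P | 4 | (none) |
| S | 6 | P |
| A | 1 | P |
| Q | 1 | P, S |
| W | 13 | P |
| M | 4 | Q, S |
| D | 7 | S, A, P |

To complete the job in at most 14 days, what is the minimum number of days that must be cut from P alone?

Current finish: 17 days; target: 14.
P is on every critical path, so each day cut from P cuts the finish by one (this holds down to a finish of 14).
Need 17 − 14 = 3 days off P → P becomes 1 day, finish becomes 14.

3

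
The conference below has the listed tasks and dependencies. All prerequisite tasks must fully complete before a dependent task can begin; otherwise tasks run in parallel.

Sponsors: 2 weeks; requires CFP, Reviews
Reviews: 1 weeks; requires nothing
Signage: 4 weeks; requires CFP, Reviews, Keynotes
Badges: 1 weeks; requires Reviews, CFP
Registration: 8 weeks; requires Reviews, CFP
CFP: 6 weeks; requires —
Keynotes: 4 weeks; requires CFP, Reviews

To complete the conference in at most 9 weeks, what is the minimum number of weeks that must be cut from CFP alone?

Current finish: 14 weeks; target: 9.
CFP is on every critical path, so each week cut from CFP cuts the finish by one (this holds down to a finish of 9).
Need 14 − 9 = 5 weeks off CFP → CFP becomes 1 week, finish becomes 9.

5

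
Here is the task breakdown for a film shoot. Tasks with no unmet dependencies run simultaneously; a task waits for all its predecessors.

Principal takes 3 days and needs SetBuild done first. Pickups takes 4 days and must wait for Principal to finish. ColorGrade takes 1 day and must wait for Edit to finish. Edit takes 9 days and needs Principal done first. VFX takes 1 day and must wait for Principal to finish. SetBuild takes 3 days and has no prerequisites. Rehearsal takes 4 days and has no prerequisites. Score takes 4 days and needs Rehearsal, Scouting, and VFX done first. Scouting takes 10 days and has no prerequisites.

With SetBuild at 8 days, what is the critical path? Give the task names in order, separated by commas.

Critical path before the change: SetBuild→Principal→Edit→ColorGrade = 3+3+9+1 = 16 giving 16 days.
Since SetBuild is critical, the +5 change carries straight to that chain (now 21 days).
That remains the longest chain; total 21 days.

SetBuild, Principal, Edit, ColorGrade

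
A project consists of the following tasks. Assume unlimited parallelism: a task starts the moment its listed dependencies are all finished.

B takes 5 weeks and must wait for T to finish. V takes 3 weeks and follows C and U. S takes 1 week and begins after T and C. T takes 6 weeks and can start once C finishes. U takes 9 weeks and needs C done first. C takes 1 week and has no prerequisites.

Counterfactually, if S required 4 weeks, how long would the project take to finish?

The binding path is C→U→V = 1+9+3 = 13; finish at 13 weeks.
S is off the critical path — its longest chain is 8 weeks, giving 5 of slack.
The critical path is still C→U→V; finish is now 13 weeks.

13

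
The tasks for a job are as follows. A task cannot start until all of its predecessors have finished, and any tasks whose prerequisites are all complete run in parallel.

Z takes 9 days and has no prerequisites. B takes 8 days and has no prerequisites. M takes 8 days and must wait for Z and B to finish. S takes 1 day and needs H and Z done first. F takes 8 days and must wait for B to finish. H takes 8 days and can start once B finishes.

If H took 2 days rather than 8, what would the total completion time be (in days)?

As given, the longest chain is B→H→S = 8+8+1 = 17, so the finish is 17 days.
Since H is critical, the -6 change carries straight to that chain (now 11 days).
New critical path: Z→M = 9+8 = 17 ⇒ 17 days.

17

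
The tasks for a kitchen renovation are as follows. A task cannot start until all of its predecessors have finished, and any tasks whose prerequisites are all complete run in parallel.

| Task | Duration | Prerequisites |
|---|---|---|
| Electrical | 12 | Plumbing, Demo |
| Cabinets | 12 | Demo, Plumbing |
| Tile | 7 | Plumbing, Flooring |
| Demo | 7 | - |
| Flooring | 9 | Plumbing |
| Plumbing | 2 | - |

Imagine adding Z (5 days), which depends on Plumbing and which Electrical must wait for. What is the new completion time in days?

19

Originally the kitchen renovation takes 19 days.
With Z inserted, Electrical now waits for max(Plumbing, Demo, Z).
New critical path: Demo→Electrical = 7+12 = 19 ⇒ 19 days.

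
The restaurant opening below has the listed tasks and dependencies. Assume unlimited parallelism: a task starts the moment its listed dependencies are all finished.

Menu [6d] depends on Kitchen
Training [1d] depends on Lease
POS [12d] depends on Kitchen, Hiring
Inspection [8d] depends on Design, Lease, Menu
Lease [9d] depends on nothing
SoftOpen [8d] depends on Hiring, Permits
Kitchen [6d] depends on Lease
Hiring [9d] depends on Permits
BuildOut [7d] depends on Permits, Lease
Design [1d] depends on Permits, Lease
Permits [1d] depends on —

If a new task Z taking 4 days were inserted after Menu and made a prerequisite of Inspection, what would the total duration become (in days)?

33

Originally the project takes 29 days.
With Z inserted, Inspection now waits for max(Design, Lease, Menu, Z).
New critical path: Lease→Kitchen→Menu→Z→Inspection = 9+6+6+4+8 = 33 ⇒ 33 days.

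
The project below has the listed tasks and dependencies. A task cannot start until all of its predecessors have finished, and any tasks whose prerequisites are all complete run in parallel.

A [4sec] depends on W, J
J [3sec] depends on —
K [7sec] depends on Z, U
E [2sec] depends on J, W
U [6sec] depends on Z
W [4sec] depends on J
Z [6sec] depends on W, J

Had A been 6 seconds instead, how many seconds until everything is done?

As given, the longest chain is J→W→Z→U→K = 3+4+6+6+7 = 26, so the finish is 26 seconds.
A has 15 seconds of float (longest path through it is 11).
The critical path is still J→W→Z→U→K; finish is now 26 seconds.

26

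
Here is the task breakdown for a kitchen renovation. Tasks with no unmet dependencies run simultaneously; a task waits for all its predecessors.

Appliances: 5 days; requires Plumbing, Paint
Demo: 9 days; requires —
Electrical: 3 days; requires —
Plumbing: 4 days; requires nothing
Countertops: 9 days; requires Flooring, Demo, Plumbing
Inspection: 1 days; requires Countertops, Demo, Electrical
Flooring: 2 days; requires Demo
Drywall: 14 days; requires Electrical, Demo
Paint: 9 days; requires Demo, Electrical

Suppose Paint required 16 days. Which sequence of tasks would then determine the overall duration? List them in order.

As given, the longest chain is Demo→Paint→Appliances = 9+9+5 = 23, so the finish is 23 days.
Paint lies on that path, so at 16 days the path becomes 30 days.
That remains the longest chain; total 30 days.

Demo, Paint, Appliances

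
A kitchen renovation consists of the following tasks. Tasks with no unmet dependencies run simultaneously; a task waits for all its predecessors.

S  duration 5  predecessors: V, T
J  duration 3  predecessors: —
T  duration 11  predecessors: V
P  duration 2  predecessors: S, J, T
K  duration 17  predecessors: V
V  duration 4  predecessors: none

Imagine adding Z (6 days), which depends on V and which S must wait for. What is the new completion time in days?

22

Originally the job takes 22 days.
With Z inserted, S now waits for max(V, T, Z).
New critical path: V→T→S→P = 4+11+5+2 = 22 ⇒ 22 days.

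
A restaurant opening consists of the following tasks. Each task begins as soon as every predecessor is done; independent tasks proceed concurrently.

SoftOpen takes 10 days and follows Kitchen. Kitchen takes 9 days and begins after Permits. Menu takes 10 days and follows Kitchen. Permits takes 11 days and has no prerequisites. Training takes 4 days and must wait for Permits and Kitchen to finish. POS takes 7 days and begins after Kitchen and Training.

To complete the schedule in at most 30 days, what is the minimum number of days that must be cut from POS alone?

Current finish: 31 days; target: 30.
POS is on every critical path, so each day cut from POS cuts the finish by one (this holds down to a finish of 30).
Need 31 − 30 = 1 day off POS → POS becomes 6 days, finish becomes 30.

1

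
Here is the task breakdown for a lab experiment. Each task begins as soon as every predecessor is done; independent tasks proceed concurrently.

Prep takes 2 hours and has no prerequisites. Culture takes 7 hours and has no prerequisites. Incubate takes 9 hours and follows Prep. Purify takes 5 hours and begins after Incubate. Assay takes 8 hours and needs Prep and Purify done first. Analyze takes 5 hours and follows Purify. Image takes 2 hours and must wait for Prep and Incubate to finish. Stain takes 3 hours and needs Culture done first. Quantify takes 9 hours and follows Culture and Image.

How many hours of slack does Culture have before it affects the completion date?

8

Prep→Incubate→Purify→Assay = 2+9+5+8 = 24 sets the makespan at 24 hours.
Longest path through Culture: 16 hours (earliest finish 7, latest finish 15).
Slack of Culture = 8 − 0 = 8 hours.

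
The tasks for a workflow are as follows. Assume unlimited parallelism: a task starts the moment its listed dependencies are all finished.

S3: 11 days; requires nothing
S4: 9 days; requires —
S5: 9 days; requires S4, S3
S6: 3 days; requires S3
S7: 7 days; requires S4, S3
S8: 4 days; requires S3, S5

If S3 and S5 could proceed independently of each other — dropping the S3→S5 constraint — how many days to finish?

22

Before: longest chain S3→S5→S8 = 11+9+4 = 24, finish 24.
Without S3→S5, S5's earliest start moves from 11 to 9.
After: S4→S5→S8 = 9+9+4 = 22 → 22 days.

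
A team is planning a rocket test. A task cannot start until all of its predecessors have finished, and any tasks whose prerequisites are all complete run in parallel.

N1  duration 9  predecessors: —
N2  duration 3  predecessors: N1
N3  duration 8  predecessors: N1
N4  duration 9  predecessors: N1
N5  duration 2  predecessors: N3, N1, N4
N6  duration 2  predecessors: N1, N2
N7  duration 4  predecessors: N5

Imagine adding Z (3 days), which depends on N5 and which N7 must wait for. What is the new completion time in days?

Originally the project takes 24 days.
With Z inserted, N7 now waits for max(N5, Z).
New critical path: N1→N4→N5→Z→N7 = 9+9+2+3+4 = 27 ⇒ 27 days.

27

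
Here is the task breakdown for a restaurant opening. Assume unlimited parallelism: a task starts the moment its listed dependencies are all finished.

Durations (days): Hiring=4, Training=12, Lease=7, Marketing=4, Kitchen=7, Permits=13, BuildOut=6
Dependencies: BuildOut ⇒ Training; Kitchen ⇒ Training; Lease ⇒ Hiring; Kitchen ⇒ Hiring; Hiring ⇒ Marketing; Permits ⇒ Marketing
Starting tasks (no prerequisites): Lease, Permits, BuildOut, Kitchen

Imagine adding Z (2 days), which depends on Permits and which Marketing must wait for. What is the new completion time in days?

19

Originally the plan takes 19 days.
With Z inserted, Marketing now waits for max(Permits, Hiring, Z).
New critical path: Permits→Z→Marketing = 13+2+4 = 19 ⇒ 19 days.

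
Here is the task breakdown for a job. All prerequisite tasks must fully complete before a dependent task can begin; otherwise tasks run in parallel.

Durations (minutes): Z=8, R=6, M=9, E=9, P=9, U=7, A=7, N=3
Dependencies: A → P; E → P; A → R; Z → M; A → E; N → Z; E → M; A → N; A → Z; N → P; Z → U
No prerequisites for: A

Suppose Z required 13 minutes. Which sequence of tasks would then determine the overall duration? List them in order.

Baseline: A→N→Z→M = 7+3+8+9 = 27 → 27 minutes.
Since Z is critical, the +5 change carries straight to that chain (now 32 minutes).
The critical path is still A→N→Z→M; finish is now 32 minutes.

A, N, Z, M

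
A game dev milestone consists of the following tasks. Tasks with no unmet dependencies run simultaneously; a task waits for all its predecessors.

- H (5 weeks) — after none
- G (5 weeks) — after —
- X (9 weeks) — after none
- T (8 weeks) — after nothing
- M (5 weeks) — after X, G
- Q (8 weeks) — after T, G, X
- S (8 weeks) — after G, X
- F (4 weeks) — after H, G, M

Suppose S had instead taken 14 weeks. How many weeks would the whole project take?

23

Baseline: X→M→F = 9+5+4 = 18 → 18 weeks.
S has 1 week of float (longest path through it is 17).
The binding chain switches to X→S = 9+14 = 23; finish 23 weeks.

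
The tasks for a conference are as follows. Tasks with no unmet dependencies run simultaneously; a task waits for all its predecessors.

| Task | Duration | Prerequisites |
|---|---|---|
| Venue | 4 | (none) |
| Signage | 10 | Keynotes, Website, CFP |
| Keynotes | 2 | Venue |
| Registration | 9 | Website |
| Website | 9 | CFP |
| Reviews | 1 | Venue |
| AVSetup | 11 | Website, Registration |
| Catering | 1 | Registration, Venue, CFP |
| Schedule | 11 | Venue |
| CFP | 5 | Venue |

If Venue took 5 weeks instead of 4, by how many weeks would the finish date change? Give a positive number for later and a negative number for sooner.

The binding path is Venue→CFP→Website→Registration→AVSetup = 4+5+9+9+11 = 38; finish at 38 weeks.
Since Venue is critical, the +1 change carries straight to that chain (now 39 weeks).
No other chain overtakes it, so the finish is 39 weeks.
Change in finish: 39 − 38 = +1 weeks.

1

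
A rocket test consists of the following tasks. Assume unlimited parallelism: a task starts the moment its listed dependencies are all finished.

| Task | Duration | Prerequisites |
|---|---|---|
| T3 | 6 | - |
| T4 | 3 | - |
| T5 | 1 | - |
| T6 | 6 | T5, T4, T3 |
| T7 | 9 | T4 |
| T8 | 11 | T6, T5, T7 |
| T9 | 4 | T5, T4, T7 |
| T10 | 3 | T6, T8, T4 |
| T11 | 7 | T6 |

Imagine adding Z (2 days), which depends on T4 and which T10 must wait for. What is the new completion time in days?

26

Originally the job takes 26 days.
With Z inserted, T10 now waits for max(T6, T8, T4, Z).
New critical path: T3→T6→T8→T10 = 6+6+11+3 = 26 ⇒ 26 days.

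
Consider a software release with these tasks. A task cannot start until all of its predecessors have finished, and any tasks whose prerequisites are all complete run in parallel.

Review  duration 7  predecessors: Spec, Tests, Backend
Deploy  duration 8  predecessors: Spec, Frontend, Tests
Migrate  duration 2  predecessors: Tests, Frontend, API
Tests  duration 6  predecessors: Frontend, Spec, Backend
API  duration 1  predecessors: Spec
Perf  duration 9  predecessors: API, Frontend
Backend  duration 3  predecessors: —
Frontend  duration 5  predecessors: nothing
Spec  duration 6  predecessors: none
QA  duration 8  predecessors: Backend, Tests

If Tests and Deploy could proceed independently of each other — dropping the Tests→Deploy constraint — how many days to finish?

20

Before: longest chain Spec→Tests→Deploy = 6+6+8 = 20, finish 20.
Without Tests→Deploy, Deploy's earliest start moves from 12 to 6.
After: Spec→Tests→QA = 6+6+8 = 20 → 20 days.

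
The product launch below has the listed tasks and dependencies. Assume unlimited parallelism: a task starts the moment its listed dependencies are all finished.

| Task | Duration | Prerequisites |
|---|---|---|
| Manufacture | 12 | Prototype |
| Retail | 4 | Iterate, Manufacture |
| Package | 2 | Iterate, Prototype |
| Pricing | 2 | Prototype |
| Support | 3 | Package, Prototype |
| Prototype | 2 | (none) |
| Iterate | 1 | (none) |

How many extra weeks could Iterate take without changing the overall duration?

The longest chain is Prototype→Manufacture→Retail = 2+12+4 = 18; overall finish 18 weeks.
Iterate finishes as early as 1 and must finish by 13.
Float = 18 − 6 = 12.

12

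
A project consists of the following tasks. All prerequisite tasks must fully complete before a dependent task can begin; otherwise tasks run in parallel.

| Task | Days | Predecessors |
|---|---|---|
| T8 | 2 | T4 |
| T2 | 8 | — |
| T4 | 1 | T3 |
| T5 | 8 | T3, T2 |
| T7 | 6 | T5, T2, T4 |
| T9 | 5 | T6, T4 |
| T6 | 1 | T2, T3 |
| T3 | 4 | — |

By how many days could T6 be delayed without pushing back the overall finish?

8

T2→T5→T7 = 8+8+6 = 22 sets the makespan at 22 days.
T6 finishes as early as 9 and must finish by 17.
So T6 can slip 17 − 9 = 8 days.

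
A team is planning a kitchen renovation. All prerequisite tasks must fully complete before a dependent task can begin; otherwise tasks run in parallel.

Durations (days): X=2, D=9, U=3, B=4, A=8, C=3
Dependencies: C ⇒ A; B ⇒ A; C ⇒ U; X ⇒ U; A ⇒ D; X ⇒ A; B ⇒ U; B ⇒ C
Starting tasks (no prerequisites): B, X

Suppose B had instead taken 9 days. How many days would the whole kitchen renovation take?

29

Critical path before the change: B→C→A→D = 4+3+8+9 = 24 giving 24 days.
B lies on that path, so at 9 days the path becomes 29 days.
No other chain overtakes it, so the finish is 29 days.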